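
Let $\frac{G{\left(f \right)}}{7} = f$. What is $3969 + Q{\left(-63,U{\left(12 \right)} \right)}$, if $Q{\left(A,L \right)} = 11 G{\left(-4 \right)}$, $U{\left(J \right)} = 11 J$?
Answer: $3661$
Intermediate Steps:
$G{\left(f \right)} = 7 f$
$Q{\left(A,L \right)} = -308$ ($Q{\left(A,L \right)} = 11 \cdot 7 \left(-4\right) = 11 \left(-28\right) = -308$)
$3969 + Q{\left(-63,U{\left(12 \right)} \right)} = 3969 - 308 = 3661$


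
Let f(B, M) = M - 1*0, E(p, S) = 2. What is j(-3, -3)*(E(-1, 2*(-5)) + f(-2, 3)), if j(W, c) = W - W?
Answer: 0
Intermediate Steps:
j(W, c) = 0
f(B, M) = M (f(B, M) = M + 0 = M)
j(-3, -3)*(E(-1, 2*(-5)) + f(-2, 3)) = 0*(2 + 3) = 0*5 = 0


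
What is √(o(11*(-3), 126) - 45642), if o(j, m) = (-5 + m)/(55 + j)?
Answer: I*√182546/2 ≈ 213.63*I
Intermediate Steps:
o(j, m) = (-5 + m)/(55 + j)
√(o(11*(-3), 126) - 45642) = √((-5 + 126)/(55 + 11*(-3)) - 45642) = √(121/(55 - 33) - 45642) = √(121/22 - 45642) = √((1/22)*121 - 45642) = √(11/2 - 45642) = √(-91273/2) = I*√182546/2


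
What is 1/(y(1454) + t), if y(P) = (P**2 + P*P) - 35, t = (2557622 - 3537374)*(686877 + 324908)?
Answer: -1/991294149123 ≈ -1.0088e-12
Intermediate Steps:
t = -991298377320 (t = -979752*1011785 = -991298377320)
y(P) = -35 + 2*P**2 (y(P) = (P**2 + P**2) - 35 = 2*P**2 - 35 = -35 + 2*P**2)
1/(y(1454) + t) = 1/((-35 + 2*1454**2) - 991298377320) = 1/((-35 + 2*2114116) - 991298377320) = 1/((-35 + 4228232) - 991298377320) = 1/(4228197 - 991298377320) = 1/(-991294149123) = -1/991294149123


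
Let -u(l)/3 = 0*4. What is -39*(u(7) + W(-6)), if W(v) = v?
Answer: 234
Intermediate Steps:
u(l) = 0 (u(l) = -0*4 = -3*0 = 0)
-39*(u(7) + W(-6)) = -39*(0 - 6) = -39*(-6) = 234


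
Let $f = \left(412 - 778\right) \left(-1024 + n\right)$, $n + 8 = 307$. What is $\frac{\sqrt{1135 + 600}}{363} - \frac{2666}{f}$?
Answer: $- \frac{1333}{132675} + \frac{\sqrt{1735}}{363} \approx 0.1047$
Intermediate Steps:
$n = 299$ ($n = -8 + 307 = 299$)
$f = 265350$ ($f = \left(412 - 778\right) \left(-1024 + 299\right) = \left(-366\right) \left(-725\right) = 265350$)
$\frac{\sqrt{1135 + 600}}{363} - \frac{2666}{f} = \frac{\sqrt{1135 + 600}}{363} - \frac{2666}{265350} = \sqrt{1735} \cdot \frac{1}{363} - \frac{1333}{132675} = \frac{\sqrt{1735}}{363} - \frac{1333}{132675} = - \frac{1333}{132675} + \frac{\sqrt{1735}}{363}$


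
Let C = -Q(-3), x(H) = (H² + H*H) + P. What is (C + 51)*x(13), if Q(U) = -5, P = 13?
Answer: 19656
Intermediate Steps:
x(H) = 13 + 2*H² (x(H) = (H² + H*H) + 13 = (H² + H²) + 13 = 2*H² + 13 = 13 + 2*H²)
C = 5 (C = -1*(-5) = 5)
(C + 51)*x(13) = (5 + 51)*(13 + 2*13²) = 56*(13 + 2*169) = 56*(13 + 338) = 56*351 = 19656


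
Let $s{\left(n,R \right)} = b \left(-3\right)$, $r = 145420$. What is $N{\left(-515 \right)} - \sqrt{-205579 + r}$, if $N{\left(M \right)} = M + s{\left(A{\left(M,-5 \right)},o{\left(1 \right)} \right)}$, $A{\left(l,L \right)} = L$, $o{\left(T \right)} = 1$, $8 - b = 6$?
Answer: $-521 - i \sqrt{60159} \approx -521.0 - 245.27 i$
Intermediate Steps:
$b = 2$ ($b = 8 - 6 = 2$)
$s{\left(n,R \right)} = -6$ ($s{\left(n,R \right)} = 2 \left(-3\right) = -6$)
$N{\left(M \right)} = -6 + M$ ($N{\left(M \right)} = M - 6 = -6 + M$)
$N{\left(-515 \right)} - \sqrt{-205579 + r} = \left(-6 - 515\right) - \sqrt{-205579 + 145420} = -521 - \sqrt{-60159} = -521 - i \sqrt{60159}$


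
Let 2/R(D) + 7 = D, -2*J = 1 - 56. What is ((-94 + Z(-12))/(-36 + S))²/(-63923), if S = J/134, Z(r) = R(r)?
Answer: -229617305856/2123602557530747 ≈ -0.00010813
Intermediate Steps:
J = 55/2 (J = -(1 - 56)/2 = -½*(-55) = 55/2 ≈ 27.500)
R(D) = 2/(-7 + D)
Z(r) = 2/(-7 + r)
S = 55/268 (S = (55/2)/134 = (55/2)*(1/134) = 55/268 ≈ 0.20522)
((-94 + Z(-12))/(-36 + S))²/(-63923) = ((-94 + 2/(-7 - 12))/(-36 + 55/268))²/(-63923) = ((-94 + 2/(-19))/(-9593/268))²*(-1/63923) = ((-94 + 2*(-1/19))*(-268/9593))²*(-1/63923) = ((-94 - 2/19)*(-268/9593))²*(-1/63923) = (-1788/19*(-268/9593))²*(-1/63923) = (479184/182267)²*(-1/63923) = (229617305856/33221259289)*(-1/63923) = -229617305856/2123602557530747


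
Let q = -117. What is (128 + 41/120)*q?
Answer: -600639/40 ≈ -15016.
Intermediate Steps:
(128 + 41/120)*q = (128 + 41/120)*(-117) = (15401/120)*(-117) = -600639/40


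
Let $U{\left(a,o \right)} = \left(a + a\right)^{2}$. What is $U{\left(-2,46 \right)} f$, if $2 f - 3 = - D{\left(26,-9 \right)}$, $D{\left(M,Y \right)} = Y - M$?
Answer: $304$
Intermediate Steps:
$U{\left(a,o \right)} = 4 a^{2}$ ($U{\left(a,o \right)} = \left(2 a\right)^{2} = 4 a^{2}$)
$f = 19$ ($f = \frac{3}{2} + \frac{\left(-1\right) \left(-9 - 26\right)}{2} = \frac{3}{2} + \frac{\left(-1\right) \left(-35\right)}{2} = \frac{3}{2} + \frac{1}{2} \cdot 35 = \frac{3}{2} + \frac{35}{2} = 19$)
$U{\left(-2,46 \right)} f = 4 \left(-2\right)^{2} \cdot 19 = 4 \cdot 4 \cdot 19 = 16 \cdot 19 = 304$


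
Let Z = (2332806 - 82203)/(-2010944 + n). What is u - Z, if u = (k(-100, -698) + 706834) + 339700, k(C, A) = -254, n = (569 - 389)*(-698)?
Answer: 2235467358123/2136584 ≈ 1.0463e+6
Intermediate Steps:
n = -125640 (n = 180*(-698) = -125640)
u = 1046280 (u = (-254 + 706834) + 339700 = 706580 + 339700 = 1046280)
Z = -2250603/2136584 (Z = (2332806 - 82203)/(-2010944 - 125640) = 2250603/(-2136584) = 2250603*(-1/2136584) = -2250603/2136584 ≈ -1.0534)
u - Z = 1046280 - 1*(-2250603/2136584) = 1046280 + 2250603/2136584 = 2235467358123/2136584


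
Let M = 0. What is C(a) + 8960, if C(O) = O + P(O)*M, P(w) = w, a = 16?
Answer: 8976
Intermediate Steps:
C(O) = O (C(O) = O + O*0 = O + 0 = O)
C(a) + 8960 = 16 + 8960 = 8976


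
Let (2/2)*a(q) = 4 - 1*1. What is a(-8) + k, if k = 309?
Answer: 312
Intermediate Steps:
a(q) = 3 (a(q) = 4 - 1*1 = 4 - 1 = 3)
a(-8) + k = 3 + 309 = 312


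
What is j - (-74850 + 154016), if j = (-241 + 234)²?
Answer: -79117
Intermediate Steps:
j = 49 (j = (-7)² = 49)
j - (-74850 + 154016) = 49 - (-74850 + 154016) = 49 - 1*79166 = 49 - 79166 = -79117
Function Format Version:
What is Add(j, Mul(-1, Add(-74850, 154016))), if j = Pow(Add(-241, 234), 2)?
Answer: -79117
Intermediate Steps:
j = 49 (j = Pow(-7, 2) = 49)
Add(j, Mul(-1, Add(-74850, 154016))) = Add(49, Mul(-1, Add(-74850, 154016))) = Add(49, Mul(-1, 79166)) = Add(49, -79166) = -79117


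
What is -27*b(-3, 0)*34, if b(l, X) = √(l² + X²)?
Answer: -2754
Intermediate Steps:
b(l, X) = √(X² + l²)
-27*b(-3, 0)*34 = -27*√(0² + (-3)²)*34 = -27*√(0 + 9)*34 = -27*√9*34 = -27*3*34 = -81*34 = -2754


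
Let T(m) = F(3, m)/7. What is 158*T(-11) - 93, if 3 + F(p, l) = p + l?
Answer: -2389/7 ≈ -341.29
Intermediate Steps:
F(p, l) = -3 + l + p (F(p, l) = -3 + (p + l) = -3 + (l + p) = -3 + l + p)
T(m) = m/7 (T(m) = (-3 + m + 3)/7 = m*(⅐) = m/7)
158*T(-11) - 93 = 158*((⅐)*(-11)) - 93 = 158*(-11/7) - 93 = -1738/7 - 93 = -2389/7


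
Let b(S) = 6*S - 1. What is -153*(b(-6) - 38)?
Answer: 11475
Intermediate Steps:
b(S) = -1 + 6*S
-153*(b(-6) - 38) = -153*((-1 + 6*(-6)) - 38) = -153*((-1 - 36) - 38) = -153*(-37 - 38) = -153*(-75) = 11475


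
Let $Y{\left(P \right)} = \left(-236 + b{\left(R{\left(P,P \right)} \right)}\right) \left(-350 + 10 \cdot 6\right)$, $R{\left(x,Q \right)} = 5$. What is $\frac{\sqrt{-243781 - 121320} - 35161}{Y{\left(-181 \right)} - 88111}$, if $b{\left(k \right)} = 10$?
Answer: $\frac{35161}{22571} - \frac{i \sqrt{365101}}{22571} \approx 1.5578 - 0.02677 i$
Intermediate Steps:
$Y{\left(P \right)} = 65540$ ($Y{\left(P \right)} = \left(-236 + 10\right) \left(-350 + 10 \cdot 6\right) = - 226 \left(-350 + 60\right) = \left(-226\right) \left(-290\right) = 65540$)
$\frac{\sqrt{-243781 - 121320} - 35161}{Y{\left(-181 \right)} - 88111} = \frac{\sqrt{-243781 - 121320} - 35161}{65540 - 88111} = \frac{\sqrt{-365101} - 35161}{-22571} = \left(i \sqrt{365101} - 35161\right) \left(- \frac{1}{22571}\right) = \left(-35161 + i \sqrt{365101}\right) \left(- \frac{1}{22571}\right) = \frac{35161}{22571} - \frac{i \sqrt{365101}}{22571}$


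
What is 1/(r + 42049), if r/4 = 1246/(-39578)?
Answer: 2827/118872167 ≈ 2.3782e-5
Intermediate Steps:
r = -356/2827 (r = 4*(1246/(-39578)) = 4*(1246*(-1/39578)) = 4*(-89/2827) = -356/2827 ≈ -0.12593)
1/(r + 42049) = 1/(-356/2827 + 42049) = 1/(118872167/2827) = 2827/118872167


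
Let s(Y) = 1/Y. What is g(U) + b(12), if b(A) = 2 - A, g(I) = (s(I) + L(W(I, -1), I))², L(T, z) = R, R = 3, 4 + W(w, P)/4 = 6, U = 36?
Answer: -1079/1296 ≈ -0.83256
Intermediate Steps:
W(w, P) = 8 (W(w, P) = -16 + 4*6 = -16 + 24 = 8)
L(T, z) = 3
g(I) = (3 + 1/I)² (g(I) = (1/I + 3)² = (3 + 1/I)²)
g(U) + b(12) = (1 + 3*36)²/36² + (2 - 1*12) = (1 + 108)²/1296 + (2 - 12) = (1/1296)*109² - 10 = (1/1296)*11881 - 10 = 11881/1296 - 10 = -1079/1296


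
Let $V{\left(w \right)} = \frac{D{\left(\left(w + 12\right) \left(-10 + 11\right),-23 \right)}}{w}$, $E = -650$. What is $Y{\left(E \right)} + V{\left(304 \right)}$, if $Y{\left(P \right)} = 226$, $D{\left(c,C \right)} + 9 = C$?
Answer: $\frac{4292}{19} \approx 225.89$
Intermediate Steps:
$D{\left(c,C \right)} = -9 + C$
$V{\left(w \right)} = - \frac{32}{w}$ ($V{\left(w \right)} = \frac{-9 - 23}{w} = - \frac{32}{w}$)
$Y{\left(E \right)} + V{\left(304 \right)} = 226 - \frac{32}{304} = 226 - \frac{2}{19} = \frac{4292}{19}$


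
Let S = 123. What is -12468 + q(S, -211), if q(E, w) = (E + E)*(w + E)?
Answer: -34116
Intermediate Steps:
q(E, w) = 2*E*(E + w) (q(E, w) = (2*E)*(E + w) = 2*E*(E + w))
-12468 + q(S, -211) = -12468 + 2*123*(123 - 211) = -12468 + 2*123*(-88) = -12468 - 21648 = -34116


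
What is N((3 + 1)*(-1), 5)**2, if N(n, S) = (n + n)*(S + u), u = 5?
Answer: 6400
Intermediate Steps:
N(n, S) = 2*n*(5 + S) (N(n, S) = (n + n)*(S + 5) = (2*n)*(5 + S) = 2*n*(5 + S))
N((3 + 1)*(-1), 5)**2 = (2*((3 + 1)*(-1))*(5 + 5))**2 = (2*(4*(-1))*10)**2 = (2*(-4)*10)**2 = (-80)**2 = 6400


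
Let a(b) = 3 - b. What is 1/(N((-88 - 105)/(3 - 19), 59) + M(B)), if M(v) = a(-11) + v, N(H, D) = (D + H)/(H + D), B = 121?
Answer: 1/136 ≈ 0.0073529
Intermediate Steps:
N(H, D) = 1 (N(H, D) = (D + H)/(D + H) = 1)
M(v) = 14 + v (M(v) = (3 - 1*(-11)) + v = (3 + 11) + v = 14 + v)
1/(N((-88 - 105)/(3 - 19), 59) + M(B)) = 1/(1 + (14 + 121)) = 1/(1 + 135) = 1/136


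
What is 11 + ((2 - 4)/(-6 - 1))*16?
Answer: 109/7 ≈ 15.571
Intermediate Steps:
11 + ((2 - 4)/(-6 - 1))*16 = 11 - 2/(-7)*16 = 11 - 2*(-⅐)*16 = 11 + (2/7)*16 = 11 + 32/7 = 109/7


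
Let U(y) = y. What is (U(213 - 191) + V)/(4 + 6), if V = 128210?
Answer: 64116/5 ≈ 12823.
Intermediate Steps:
(U(213 - 191) + V)/(4 + 6) = ((213 - 191) + 128210)/(4 + 6) = (22 + 128210)/10 = (1/10)*128232 = 64116/5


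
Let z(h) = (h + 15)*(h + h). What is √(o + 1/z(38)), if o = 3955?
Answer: √16042256187/2014 ≈ 62.889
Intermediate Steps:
z(h) = 2*h*(15 + h) (z(h) = (15 + h)*(2*h) = 2*h*(15 + h))
√(o + 1/z(38)) = √(3955 + 1/(2*38*(15 + 38))) = √(3955 + 1/(2*38*53)) = √(3955 + 1/4028) = √(15930741/4028) = √16042256187/2014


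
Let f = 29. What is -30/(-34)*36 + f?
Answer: 1033/17 ≈ 60.765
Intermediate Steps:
-30/(-34)*36 + f = -30/(-34)*36 + 29 = -30*(-1/34)*36 + 29 = (15/17)*36 + 29 = 540/17 + 29 = 1033/17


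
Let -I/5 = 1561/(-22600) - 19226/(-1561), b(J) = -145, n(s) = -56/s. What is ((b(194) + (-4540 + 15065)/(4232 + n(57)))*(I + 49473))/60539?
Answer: -2396481475798385047/20602800547887488 ≈ -116.32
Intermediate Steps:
I = -432070879/7055720 (I = -5*(1561/(-22600) - 19226/(-1561)) = -5*(1561*(-1/22600) - 19226*(-1/1561)) = -5*(-1561/22600 + 19226/1561) = -5*432070879/35278600 = -432070879/7055720 ≈ -61.237)
((b(194) + (-4540 + 15065)/(4232 + n(57)))*(I + 49473))/60539 = ((-145 + (-4540 + 15065)/(4232 - 56/57))*(-432070879/7055720 + 49473))/60539 = ((-145 + 10525/(4232 - 56*1/57))*(348635564681/7055720))*(1/60539) = ((-145 + 10525/(4232 - 56/57))*(348635564681/7055720))*(1/60539) = ((-145 + 10525/(241168/57))*(348635564681/7055720))*(1/60539) = ((-145 + 10525*(57/241168))*(348635564681/7055720))*(1/60539) = ((-145 + 599925/241168)*(348635564681/7055720))*(1/60539) = -34369435/241168*348635564681/7055720*(1/60539) = -2396481475798385047/340322776192*1/60539 = -2396481475798385047/20602800547887488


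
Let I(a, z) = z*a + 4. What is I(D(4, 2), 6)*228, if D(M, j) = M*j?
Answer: 11856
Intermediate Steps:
I(a, z) = 4 + a*z (I(a, z) = a*z + 4 = 4 + a*z)
I(D(4, 2), 6)*228 = (4 + (4*2)*6)*228 = (4 + 8*6)*228 = (4 + 48)*228 = 52*228 = 11856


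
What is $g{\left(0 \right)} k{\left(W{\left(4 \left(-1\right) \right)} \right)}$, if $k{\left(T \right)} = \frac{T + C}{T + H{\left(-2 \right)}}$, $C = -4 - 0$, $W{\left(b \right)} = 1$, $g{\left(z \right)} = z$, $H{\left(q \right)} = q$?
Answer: $0$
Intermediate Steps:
$C = -4$ ($C = -4 + 0 = -4$)
$k{\left(T \right)} = \frac{-4 + T}{-2 + T}$ ($k{\left(T \right)} = \frac{T - 4}{T - 2} = \frac{-4 + T}{-2 + T}$)
$g{\left(0 \right)} k{\left(W{\left(4 \left(-1\right) \right)} \right)} = 0 \frac{-4 + 1}{-2 + 1} = 0 \frac{1}{-1} \left(-3\right) = 0 \left(\left(-1\right) \left(-3\right)\right) = 0 \cdot 3 = 0$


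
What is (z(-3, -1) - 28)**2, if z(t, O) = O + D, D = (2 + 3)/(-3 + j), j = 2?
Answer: 1156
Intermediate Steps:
D = -5 (D = (2 + 3)/(-3 + 2) = 5/(-1) = 5*(-1) = -5)
z(t, O) = -5 + O (z(t, O) = O - 5 = -5 + O)
(z(-3, -1) - 28)**2 = ((-5 - 1) - 28)**2 = (-6 - 28)**2 = (-34)**2 = 1156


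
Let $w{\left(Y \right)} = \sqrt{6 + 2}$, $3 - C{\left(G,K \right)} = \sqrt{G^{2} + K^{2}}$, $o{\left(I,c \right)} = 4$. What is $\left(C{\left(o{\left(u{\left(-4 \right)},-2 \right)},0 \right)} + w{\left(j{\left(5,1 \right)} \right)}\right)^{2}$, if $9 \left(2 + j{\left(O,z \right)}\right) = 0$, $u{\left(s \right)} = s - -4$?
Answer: $9 - 4 \sqrt{2} \approx 3.3431$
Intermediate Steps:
$u{\left(s \right)} = 4 + s$ ($u{\left(s \right)} = s + 4 = 4 + s$)
$C{\left(G,K \right)} = 3 - \sqrt{G^{2} + K^{2}}$
$j{\left(O,z \right)} = -2$ ($j{\left(O,z \right)} = -2 + \frac{1}{9} \cdot 0 = -2 + 0 = -2$)
$w{\left(Y \right)} = 2 \sqrt{2}$ ($w{\left(Y \right)} = \sqrt{8} = 2 \sqrt{2}$)
$\left(C{\left(o{\left(u{\left(-4 \right)},-2 \right)},0 \right)} + w{\left(j{\left(5,1 \right)} \right)}\right)^{2} = \left(\left(3 - \sqrt{4^{2} + 0^{2}}\right) + 2 \sqrt{2}\right)^{2} = \left(\left(3 - \sqrt{16 + 0}\right) + 2 \sqrt{2}\right)^{2} = \left(\left(3 - \sqrt{16}\right) + 2 \sqrt{2}\right)^{2} = \left(\left(3 - 4\right) + 2 \sqrt{2}\right)^{2} = \left(-1 + 2 \sqrt{2}\right)^{2}$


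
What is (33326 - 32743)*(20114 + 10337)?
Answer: 17752933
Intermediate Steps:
(33326 - 32743)*(20114 + 10337) = 583*30451 = 17752933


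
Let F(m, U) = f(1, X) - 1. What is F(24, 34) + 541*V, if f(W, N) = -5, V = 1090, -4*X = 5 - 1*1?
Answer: 589684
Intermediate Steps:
X = -1 (X = -(5 - 1*1)/4 = -(5 - 1)/4 = -¼*4 = -1)
F(m, U) = -6 (F(m, U) = -5 - 1 = -6)
F(24, 34) + 541*V = -6 + 541*1090 = -6 + 589690 = 589684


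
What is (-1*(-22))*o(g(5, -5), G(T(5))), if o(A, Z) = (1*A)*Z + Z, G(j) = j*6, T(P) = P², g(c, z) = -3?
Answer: -6600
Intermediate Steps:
G(j) = 6*j
o(A, Z) = Z + A*Z (o(A, Z) = A*Z + Z = Z + A*Z)
(-1*(-22))*o(g(5, -5), G(T(5))) = (-1*(-22))*((6*5²)*(1 - 3)) = 22*((6*25)*(-2)) = 22*(150*(-2)) = 22*(-300) = -6600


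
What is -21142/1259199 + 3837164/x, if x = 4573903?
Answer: 4735051614410/5759454083697 ≈ 0.82214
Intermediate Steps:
-21142/1259199 + 3837164/x = -21142/1259199 + 3837164/4573903 = 4735051614410/5759454083697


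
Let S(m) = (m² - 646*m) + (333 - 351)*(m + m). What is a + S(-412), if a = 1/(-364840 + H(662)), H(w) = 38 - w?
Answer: 164724857791/365464 ≈ 4.5073e+5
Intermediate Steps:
a = -1/365464 (a = 1/(-364840 + (38 - 1*662)) = 1/(-364840 + (38 - 662)) = 1/(-364840 - 624) = 1/(-365464) = -1/365464 ≈ -2.7362e-6)
S(m) = m² - 682*m (S(m) = (m² - 646*m) - 36*m = m² - 682*m)
a + S(-412) = -1/365464 - 412*(-682 - 412) = -1/365464 - 412*(-1094) = -1/365464 + 450728 = 164724857791/365464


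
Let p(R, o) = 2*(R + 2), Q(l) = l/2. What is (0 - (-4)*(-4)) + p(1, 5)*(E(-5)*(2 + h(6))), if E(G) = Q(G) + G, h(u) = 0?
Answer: -106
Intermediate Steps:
Q(l) = l/2 (Q(l) = l*(½) = l/2)
p(R, o) = 4 + 2*R (p(R, o) = 2*(2 + R) = 4 + 2*R)
E(G) = 3*G/2 (E(G) = G/2 + G = 3*G/2)
(0 - (-4)*(-4)) + p(1, 5)*(E(-5)*(2 + h(6))) = (0 - (-4)*(-4)) + (4 + 2*1)*(((3/2)*(-5))*(2 + 0)) = (0 - 1*16) + (4 + 2)*(-15/2*2) = (0 - 16) + 6*(-15) = -16 - 90 = -106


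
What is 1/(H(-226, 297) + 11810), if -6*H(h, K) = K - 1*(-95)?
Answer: 3/35234 ≈ 8.5145e-5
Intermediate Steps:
H(h, K) = -95/6 - K/6 (H(h, K) = -(K - 1*(-95))/6 = -(K + 95)/6 = -(95 + K)/6 = -95/6 - K/6)
1/(H(-226, 297) + 11810) = 1/((-95/6 - 1/6*297) + 11810) = 1/((-95/6 - 99/2) + 11810) = 1/(-196/3 + 11810) = 1/(35234/3) = 3/35234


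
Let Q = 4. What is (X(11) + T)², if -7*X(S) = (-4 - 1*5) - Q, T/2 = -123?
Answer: 2920681/49 ≈ 59606.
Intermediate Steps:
T = -246 (T = 2*(-123) = -246)
X(S) = 13/7 (X(S) = -((-4 - 1*5) - 1*4)/7 = -((-4 - 5) - 4)/7 = -(-9 - 4)/7 = -⅐*(-13) = 13/7)
(X(11) + T)² = (13/7 - 246)² = (-1709/7)² = 2920681/49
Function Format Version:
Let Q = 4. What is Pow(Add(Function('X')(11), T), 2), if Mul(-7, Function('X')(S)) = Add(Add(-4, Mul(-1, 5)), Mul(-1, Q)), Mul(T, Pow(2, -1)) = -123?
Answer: Rational(2920681, 49) ≈ 59606.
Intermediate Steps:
T = -246 (T = Mul(2, -123) = -246)
Function('X')(S) = Rational(13, 7) (Function('X')(S) = Mul(Rational(-1, 7), Add(Add(-4, Mul(-1, 5)), Mul(-1, 4))) = Mul(Rational(-1, 7), Add(Add(-4, -5), -4)) = Mul(Rational(-1, 7), Add(-9, -4)) = Mul(Rational(-1, 7), -13) = Rational(13, 7))
Pow(Add(Function('X')(11), T), 2) = Pow(Add(Rational(13, 7), -246), 2) = Pow(Rational(-1709, 7), 2) = Rational(2920681, 49)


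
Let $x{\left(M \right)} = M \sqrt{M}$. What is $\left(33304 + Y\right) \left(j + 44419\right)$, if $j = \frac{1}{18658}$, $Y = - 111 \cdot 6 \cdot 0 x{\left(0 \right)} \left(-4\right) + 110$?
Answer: $\frac{13846255428021}{9329} \approx 1.4842 \cdot 10^{9}$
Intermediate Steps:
$x{\left(M \right)} = M^{\frac{3}{2}}$
$Y = 110$ ($Y = - 111 \cdot 6 \cdot 0 \cdot 0^{\frac{3}{2}} \left(-4\right) + 110 = - 111 \cdot 0 \cdot 0 \left(-4\right) + 110 = - 111 \cdot 0 \cdot 0 + 110 = \left(-111\right) 0 + 110 = 0 + 110 = 110$)
$j = \frac{1}{18658} \approx 5.3596 \cdot 10^{-5}$
$\left(33304 + Y\right) \left(j + 44419\right) = \left(33304 + 110\right) \left(\frac{1}{18658} + 44419\right) = 33414 \cdot \frac{828769703}{18658} = \frac{13846255428021}{9329}$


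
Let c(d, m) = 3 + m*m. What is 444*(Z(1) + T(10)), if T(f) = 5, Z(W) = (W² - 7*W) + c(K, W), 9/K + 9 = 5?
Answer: 1332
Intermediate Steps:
K = -9/4 (K = 9/(-9 + 5) = 9/(-4) = 9*(-¼) = -9/4 ≈ -2.2500)
c(d, m) = 3 + m²
Z(W) = 3 - 7*W + 2*W² (Z(W) = (W² - 7*W) + (3 + W²) = 3 - 7*W + 2*W²)
444*(Z(1) + T(10)) = 444*((3 - 7*1 + 2*1²) + 5) = 444*((3 - 7 + 2*1) + 5) = 444*((3 - 7 + 2) + 5) = 444*(-2 + 5) = 444*3 = 1332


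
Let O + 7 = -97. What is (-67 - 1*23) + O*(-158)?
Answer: 16342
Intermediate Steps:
O = -104 (O = -7 - 97 = -104)
(-67 - 1*23) + O*(-158) = (-67 - 1*23) - 104*(-158) = (-67 - 23) + 16432 = -90 + 16432 = 16342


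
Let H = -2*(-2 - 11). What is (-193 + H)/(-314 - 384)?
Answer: 167/698 ≈ 0.23925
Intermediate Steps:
H = 26 (H = -2*(-13) = 26)
(-193 + H)/(-314 - 384) = (-193 + 26)/(-314 - 384) = -167/(-698) = -167*(-1/698) = 167/698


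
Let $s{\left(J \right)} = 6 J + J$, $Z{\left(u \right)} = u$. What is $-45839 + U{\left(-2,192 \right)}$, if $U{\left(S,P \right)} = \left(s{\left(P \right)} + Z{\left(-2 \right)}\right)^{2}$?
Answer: $1755125$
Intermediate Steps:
$s{\left(J \right)} = 7 J$
$U{\left(S,P \right)} = \left(-2 + 7 P\right)^{2}$ ($U{\left(S,P \right)} = \left(7 P - 2\right)^{2} = \left(-2 + 7 P\right)^{2}$)
$-45839 + U{\left(-2,192 \right)} = -45839 + \left(-2 + 7 \cdot 192\right)^{2} = -45839 + \left(-2 + 1344\right)^{2} = -45839 + 1342^{2} = -45839 + 1800964 = 1755125$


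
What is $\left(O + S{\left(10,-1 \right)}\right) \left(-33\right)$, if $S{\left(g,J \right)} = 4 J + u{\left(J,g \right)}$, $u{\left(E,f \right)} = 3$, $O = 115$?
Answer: $-3762$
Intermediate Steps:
$S{\left(g,J \right)} = 3 + 4 J$ ($S{\left(g,J \right)} = 4 J + 3 = 3 + 4 J$)
$\left(O + S{\left(10,-1 \right)}\right) \left(-33\right) = \left(115 + \left(3 + 4 \left(-1\right)\right)\right) \left(-33\right) = \left(115 + \left(3 - 4\right)\right) \left(-33\right) = \left(115 - 1\right) \left(-33\right) = 114 \left(-33\right) = -3762$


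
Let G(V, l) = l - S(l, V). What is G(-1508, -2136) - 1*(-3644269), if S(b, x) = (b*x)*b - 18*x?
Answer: 6883858957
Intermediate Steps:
S(b, x) = -18*x + x*b**2 (S(b, x) = x*b**2 - 18*x = -18*x + x*b**2)
G(V, l) = l - V*(-18 + l**2)
G(-1508, -2136) - 1*(-3644269) = (-2136 - 1*(-1508)*(-18 + (-2136)**2)) - 1*(-3644269) = (-2136 - 1*(-1508)*(-18 + 4562496)) + 3644269 = (-2136 - 1*(-1508)*4562478) + 3644269 = (-2136 + 6880216824) + 3644269 = 6880214688 + 3644269 = 6883858957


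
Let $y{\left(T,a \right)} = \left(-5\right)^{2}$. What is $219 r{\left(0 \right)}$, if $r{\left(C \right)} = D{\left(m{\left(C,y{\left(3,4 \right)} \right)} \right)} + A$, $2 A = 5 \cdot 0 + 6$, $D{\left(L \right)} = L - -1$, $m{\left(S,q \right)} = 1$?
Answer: $1095$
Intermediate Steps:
$y{\left(T,a \right)} = 25$
$D{\left(L \right)} = 1 + L$ ($D{\left(L \right)} = L + 1 = 1 + L$)
$A = 3$ ($A = \frac{5 \cdot 0 + 6}{2} = \frac{0 + 6}{2} = \frac{1}{2} \cdot 6 = 3$)
$r{\left(C \right)} = 5$ ($r{\left(C \right)} = \left(1 + 1\right) + 3 = 2 + 3 = 5$)
$219 r{\left(0 \right)} = 219 \cdot 5 = 1095$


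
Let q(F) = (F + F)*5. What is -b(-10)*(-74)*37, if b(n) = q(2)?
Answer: 54760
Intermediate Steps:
q(F) = 10*F (q(F) = (2*F)*5 = 10*F)
b(n) = 20 (b(n) = 10*2 = 20)
-b(-10)*(-74)*37 = -20*(-74)*37 = -(-1480)*37 = -1*(-54760) = 54760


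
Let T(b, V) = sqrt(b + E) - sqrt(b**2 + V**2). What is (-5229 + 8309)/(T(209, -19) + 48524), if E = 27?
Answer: 3080/(48524 - 19*sqrt(122) + 2*sqrt(59)) ≈ 0.063729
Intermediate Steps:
T(b, V) = sqrt(27 + b) - sqrt(V**2 + b**2) (T(b, V) = sqrt(b + 27) - sqrt(b**2 + V**2) = sqrt(27 + b) - sqrt(V**2 + b**2))
(-5229 + 8309)/(T(209, -19) + 48524) = (-5229 + 8309)/((sqrt(27 + 209) - sqrt((-19)**2 + 209**2)) + 48524) = 3080/((sqrt(236) - sqrt(361 + 43681)) + 48524) = 3080/((2*sqrt(59) - sqrt(44042)) + 48524) = 3080/((2*sqrt(59) - 19*sqrt(122)) + 48524) = 3080/((-19*sqrt(122) + 2*sqrt(59)) + 48524) = 3080/(48524 - 19*sqrt(122) + 2*sqrt(59))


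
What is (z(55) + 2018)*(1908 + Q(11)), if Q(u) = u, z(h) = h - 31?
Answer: 3918598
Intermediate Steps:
z(h) = -31 + h
(z(55) + 2018)*(1908 + Q(11)) = ((-31 + 55) + 2018)*(1908 + 11) = (24 + 2018)*1919 = 2042*1919 = 3918598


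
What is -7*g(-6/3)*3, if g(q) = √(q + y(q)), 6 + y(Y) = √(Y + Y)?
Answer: -21*√(-8 + 2*I) ≈ -7.3681 - 59.852*I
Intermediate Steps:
y(Y) = -6 + √2*√Y (y(Y) = -6 + √(Y + Y) = -6 + √(2*Y) = -6 + √2*√Y)
g(q) = √(-6 + q + √2*√q) (g(q) = √(q + (-6 + √2*√q)) = √(-6 + q + √2*√q))
-7*g(-6/3)*3 = -7*√(-6 - 6/3 + √2*√(-6/3))*3 = -7*√(-6 - 6*⅓ + √2*√(-6*⅓))*3 = -7*√(-6 - 2 + √2*√(-2))*3 = -7*√(-6 - 2 + √2*(I*√2))*3 = -7*√(-6 - 2 + 2*I)*3 = -7*√(-8 + 2*I)*3 = -21*√(-8 + 2*I)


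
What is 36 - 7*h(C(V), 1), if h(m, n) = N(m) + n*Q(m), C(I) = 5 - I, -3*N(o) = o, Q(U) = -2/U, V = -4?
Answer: 527/9 ≈ 58.556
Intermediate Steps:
N(o) = -o/3
h(m, n) = -m/3 - 2*n/m (h(m, n) = -m/3 + n*(-2/m) = -m/3 - 2*n/m)
36 - 7*h(C(V), 1) = 36 - 7*(-(5 - 1*(-4))/3 - 2*1/(5 - 1*(-4))) = 36 - 7*(-(5 + 4)/3 - 2*1/(5 + 4)) = 36 - 7*(-⅓*9 - 2*1/9) = 36 - 7*(-3 - 2*1*⅑) = 36 - 7*(-3 - 2/9) = 36 - 7*(-29/9) = 36 + 203/9 = 527/9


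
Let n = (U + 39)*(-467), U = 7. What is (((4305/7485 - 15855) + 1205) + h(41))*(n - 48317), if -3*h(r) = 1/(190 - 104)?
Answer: 131640687362647/128742 ≈ 1.0225e+9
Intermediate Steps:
n = -21482 (n = (7 + 39)*(-467) = 46*(-467) = -21482)
h(r) = -1/258 (h(r) = -1/(3*(190 - 104)) = -1/3/86 = -1/3*1/86 = -1/258)
(((4305/7485 - 15855) + 1205) + h(41))*(n - 48317) = (((4305/7485 - 15855) + 1205) - 1/258)*(-21482 - 48317) = (((4305*(1/7485) - 15855) + 1205) - 1/258)*(-69799) = (((287/499 - 15855) + 1205) - 1/258)*(-69799) = ((-7911358/499 + 1205) - 1/258)*(-69799) = (-7310063/499 - 1/258)*(-69799) = -1885996753/128742*(-69799) = 131640687362647/128742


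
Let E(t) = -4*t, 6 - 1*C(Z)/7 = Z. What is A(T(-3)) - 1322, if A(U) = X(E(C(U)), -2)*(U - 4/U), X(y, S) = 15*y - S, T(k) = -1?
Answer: -10136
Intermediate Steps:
C(Z) = 42 - 7*Z
X(y, S) = -S + 15*y
A(U) = (-2518 + 420*U)*(U - 4/U) (A(U) = (-1*(-2) + 15*(-4*(42 - 7*U)))*(U - 4/U) = (2 + 15*(-168 + 28*U))*(U - 4/U) = (2 + (-2520 + 420*U))*(U - 4/U) = (-2518 + 420*U)*(U - 4/U))
A(T(-3)) - 1322 = 2*(-1259 + 210*(-1))*(-4 + (-1)²)/(-1) - 1322 = 2*(-1)*(-1259 - 210)*(-4 + 1) - 1322 = 2*(-1)*(-1469)*(-3) - 1322 = -8814 - 1322 = -10136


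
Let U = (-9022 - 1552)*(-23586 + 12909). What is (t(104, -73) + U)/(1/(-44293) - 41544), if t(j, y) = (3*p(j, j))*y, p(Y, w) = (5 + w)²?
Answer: -4885369917087/1840108393 ≈ -2654.9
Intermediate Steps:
U = 112898598 (U = -10574*(-10677) = 112898598)
t(j, y) = 3*y*(5 + j)² (t(j, y) = (3*(5 + j)²)*y = 3*y*(5 + j)²)
(t(104, -73) + U)/(1/(-44293) - 41544) = (3*(-73)*(5 + 104)² + 112898598)/(1/(-44293) - 41544) = (3*(-73)*109² + 112898598)/(-1/44293 - 41544) = (3*(-73)*11881 + 112898598)/(-1840108393/44293) = (-2601939 + 112898598)*(-44293/1840108393) = 110296659*(-44293/1840108393) = -4885369917087/1840108393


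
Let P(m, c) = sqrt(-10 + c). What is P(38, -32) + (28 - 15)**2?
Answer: 169 + I*sqrt(42) ≈ 169.0 + 6.4807*I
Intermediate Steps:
P(38, -32) + (28 - 15)**2 = sqrt(-10 - 32) + (28 - 15)**2 = sqrt(-42) + 13**2 = I*sqrt(42) + 169 = 169 + I*sqrt(42)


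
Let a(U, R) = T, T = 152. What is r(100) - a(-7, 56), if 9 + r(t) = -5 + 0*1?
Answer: -166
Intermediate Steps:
r(t) = -14 (r(t) = -9 + (-5 + 0*1) = -9 + (-5 + 0) = -9 - 5 = -14)
a(U, R) = 152
r(100) - a(-7, 56) = -14 - 1*152 = -14 - 152 = -166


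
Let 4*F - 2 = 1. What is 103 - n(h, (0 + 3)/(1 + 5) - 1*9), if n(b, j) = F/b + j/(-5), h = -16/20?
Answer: 8179/80 ≈ 102.24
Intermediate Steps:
F = 3/4 (F = 1/2 + (1/4)*1 = 1/2 + 1/4 = 3/4 ≈ 0.75000)
h = -4/5 (h = -16*1/20 = -4/5 ≈ -0.80000)
n(b, j) = -j/5 + 3/(4*b) (n(b, j) = 3/(4*b) + j/(-5) = 3/(4*b) + j*(-1/5) = 3/(4*b) - j/5 = -j/5 + 3/(4*b))
103 - n(h, (0 + 3)/(1 + 5) - 1*9) = 103 - (-((0 + 3)/(1 + 5) - 1*9)/5 + 3/(4*(-4/5))) = 103 - (-(3/6 - 9)/5 + (3/4)*(-5/4)) = 103 - (-(3*(1/6) - 9)/5 - 15/16) = 103 - (-(1/2 - 9)/5 - 15/16) = 103 - (-1/5*(-17/2) - 15/16) = 103 - (17/10 - 15/16) = 103 - 1*61/80 = 103 - 61/80 = 8179/80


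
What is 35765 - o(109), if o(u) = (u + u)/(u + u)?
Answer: 35764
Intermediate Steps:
o(u) = 1 (o(u) = (2*u)/((2*u)) = (2*u)*(1/(2*u)) = 1)
35765 - o(109) = 35765 - 1*1 = 35765 - 1 = 35764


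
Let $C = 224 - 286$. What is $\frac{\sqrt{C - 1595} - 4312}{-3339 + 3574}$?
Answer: $- \frac{4312}{235} + \frac{i \sqrt{1657}}{235} \approx -18.349 + 0.17322 i$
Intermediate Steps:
$C = -62$ ($C = 224 - 286 = -62$)
$\frac{\sqrt{C - 1595} - 4312}{-3339 + 3574} = \frac{\sqrt{-62 - 1595} - 4312}{-3339 + 3574} = \frac{\sqrt{-1657} - 4312}{235} = \left(i \sqrt{1657} - 4312\right) \frac{1}{235} = \left(-4312 + i \sqrt{1657}\right) \frac{1}{235} = - \frac{4312}{235} + \frac{i \sqrt{1657}}{235}$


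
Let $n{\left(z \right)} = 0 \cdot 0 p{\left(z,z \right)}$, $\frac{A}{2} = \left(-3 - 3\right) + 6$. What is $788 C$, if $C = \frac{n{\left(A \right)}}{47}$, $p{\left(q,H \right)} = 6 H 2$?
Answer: $0$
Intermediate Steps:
$p{\left(q,H \right)} = 12 H$
$A = 0$ ($A = 2 \left(\left(-3 - 3\right) + 6\right) = 2 \left(-6 + 6\right) = 2 \cdot 0 = 0$)
$n{\left(z \right)} = 0$ ($n{\left(z \right)} = 0 \cdot 0 \cdot 12 z = 0 \cdot 12 z = 0$)
$C = 0$ ($C = \frac{0}{47} = 0 \cdot \frac{1}{47} = 0$)
$788 C = 788 \cdot 0 = 0$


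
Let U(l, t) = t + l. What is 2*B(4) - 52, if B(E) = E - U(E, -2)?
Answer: -48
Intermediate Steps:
U(l, t) = l + t
B(E) = 2 (B(E) = E - (E - 2) = E - (-2 + E) = E + (2 - E) = 2)
2*B(4) - 52 = 2*2 - 52 = 4 - 52 = -48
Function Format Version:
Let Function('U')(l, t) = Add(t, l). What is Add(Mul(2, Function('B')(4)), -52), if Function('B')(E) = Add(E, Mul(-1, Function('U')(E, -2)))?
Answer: -48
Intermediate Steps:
Function('U')(l, t) = Add(l, t)
Function('B')(E) = 2 (Function('B')(E) = Add(E, Mul(-1, Add(E, -2))) = Add(E, Mul(-1, Add(-2, E))) = Add(E, Add(2, Mul(-1, E))) = 2)
Add(Mul(2, Function('B')(4)), -52) = Add(Mul(2, 2), -52) = Add(4, -52) = -48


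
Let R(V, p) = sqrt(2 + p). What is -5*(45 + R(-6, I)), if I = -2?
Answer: -225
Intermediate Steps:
-5*(45 + R(-6, I)) = -5*(45 + sqrt(2 - 2)) = -5*(45 + sqrt(0)) = -5*(45 + 0) = -5*45 = -225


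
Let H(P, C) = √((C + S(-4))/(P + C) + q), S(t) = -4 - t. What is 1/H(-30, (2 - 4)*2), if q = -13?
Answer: -I*√3723/219 ≈ -0.27861*I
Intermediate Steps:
H(P, C) = √(-13 + C/(C + P)) (H(P, C) = √((C + (-4 - 1*(-4)))/(P + C) - 13) = √((C + (-4 + 4))/(C + P) - 13) = √((C + 0)/(C + P) - 13) = √(C/(C + P) - 13) = √(-13 + C/(C + P)))
1/H(-30, (2 - 4)*2) = 1/(√((-13*(-30) - 12*(2 - 4)*2)/((2 - 4)*2 - 30))) = 1/(√((390 - (-24)*2)/(-2*2 - 30))) = 1/(√((390 - 12*(-4))/(-4 - 30))) = 1/(√((390 + 48)/(-34))) = 1/(√(-1/34*438)) = 1/(√(-219/17)) = 1/(I*√3723/17) = -I*√3723/219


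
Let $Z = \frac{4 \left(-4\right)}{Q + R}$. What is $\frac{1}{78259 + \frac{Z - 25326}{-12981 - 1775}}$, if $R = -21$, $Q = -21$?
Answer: $\frac{154938}{12125558861} \approx 1.2778 \cdot 10^{-5}$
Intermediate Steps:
$Z = \frac{8}{21}$ ($Z = \frac{4 \left(-4\right)}{-21 - 21} = - \frac{16}{-42} = \left(-16\right) \left(- \frac{1}{42}\right) = \frac{8}{21} \approx 0.38095$)
$\frac{1}{78259 + \frac{Z - 25326}{-12981 - 1775}} = \frac{1}{78259 + \frac{\frac{8}{21} - 25326}{-12981 - 1775}} = \frac{1}{78259 - \frac{531838}{21 \left(-12981 - 1775\right)}} = \frac{1}{78259 - \frac{531838}{21 \left(-14756\right)}} = \frac{1}{78259 - - \frac{265919}{154938}} = \frac{1}{78259 + \frac{265919}{154938}} = \frac{1}{\frac{12125558861}{154938}} = \frac{154938}{12125558861}$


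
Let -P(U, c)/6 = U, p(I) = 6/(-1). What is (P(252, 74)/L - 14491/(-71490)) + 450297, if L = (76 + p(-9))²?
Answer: 1126710373643/2502150 ≈ 4.5030e+5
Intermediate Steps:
p(I) = -6 (p(I) = 6*(-1) = -6)
P(U, c) = -6*U
L = 4900 (L = (76 - 6)² = 70² = 4900)
(P(252, 74)/L - 14491/(-71490)) + 450297 = (-6*252/4900 - 14491/(-71490)) + 450297 = (-1512*1/4900 - 14491*(-1/71490)) + 450297 = (-54/175 + 14491/71490) + 450297 = -264907/2502150 + 450297 = 1126710373643/2502150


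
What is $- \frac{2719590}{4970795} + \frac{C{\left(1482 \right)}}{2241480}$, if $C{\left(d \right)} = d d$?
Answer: $\frac{80359496073}{185698959610} \approx 0.43274$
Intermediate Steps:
$C{\left(d \right)} = d^{2}$
$- \frac{2719590}{4970795} + \frac{C{\left(1482 \right)}}{2241480} = - \frac{2719590}{4970795} + \frac{1482^{2}}{2241480} = \left(-2719590\right) \frac{1}{4970795} + 2196324 \cdot \frac{1}{2241480} = - \frac{543918}{994159} + \frac{183027}{186790} = \frac{80359496073}{185698959610}$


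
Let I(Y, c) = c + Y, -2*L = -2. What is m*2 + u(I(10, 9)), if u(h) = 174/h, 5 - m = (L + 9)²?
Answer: -3436/19 ≈ -180.84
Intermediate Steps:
L = 1 (L = -½*(-2) = 1)
I(Y, c) = Y + c
m = -95 (m = 5 - (1 + 9)² = 5 - 1*10² = 5 - 1*100 = 5 - 100 = -95)
m*2 + u(I(10, 9)) = -95*2 + 174/(10 + 9) = -190 + 174/19 = -3436/19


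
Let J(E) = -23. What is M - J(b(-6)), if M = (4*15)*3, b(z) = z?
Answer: 203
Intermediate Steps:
M = 180 (M = 60*3 = 180)
M - J(b(-6)) = 180 - 1*(-23) = 180 + 23 = 203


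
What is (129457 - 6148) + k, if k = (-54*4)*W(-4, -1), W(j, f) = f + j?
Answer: 124389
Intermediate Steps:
k = 1080 (k = (-54*4)*(-1 - 4) = -216*(-5) = 1080)
(129457 - 6148) + k = (129457 - 6148) + 1080 = 123309 + 1080 = 124389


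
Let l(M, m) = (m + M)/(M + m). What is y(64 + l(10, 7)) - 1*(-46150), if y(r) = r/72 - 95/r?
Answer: 43195877/936 ≈ 46149.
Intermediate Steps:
l(M, m) = 1 (l(M, m) = (M + m)/(M + m) = 1)
y(r) = -95/r + r/72 (y(r) = r*(1/72) - 95/r = r/72 - 95/r = -95/r + r/72)
y(64 + l(10, 7)) - 1*(-46150) = (-95/(64 + 1) + (64 + 1)/72) - 1*(-46150) = (-95/65 + (1/72)*65) + 46150 = (-95*1/65 + 65/72) + 46150 = (-19/13 + 65/72) + 46150 = -523/936 + 46150 = 43195877/936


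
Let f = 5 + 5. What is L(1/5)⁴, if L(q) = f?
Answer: 10000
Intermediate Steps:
f = 10
L(q) = 10
L(1/5)⁴ = 10⁴ = 10000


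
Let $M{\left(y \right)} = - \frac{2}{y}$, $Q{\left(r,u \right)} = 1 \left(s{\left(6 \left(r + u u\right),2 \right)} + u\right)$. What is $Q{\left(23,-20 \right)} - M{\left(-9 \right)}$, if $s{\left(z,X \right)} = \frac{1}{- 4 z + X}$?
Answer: $- \frac{1847309}{91350} \approx -20.222$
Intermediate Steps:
$s{\left(z,X \right)} = \frac{1}{X - 4 z}$
$Q{\left(r,u \right)} = u + \frac{1}{2 - 24 r - 24 u^{2}}$ ($Q{\left(r,u \right)} = 1 \left(\frac{1}{2 - 4 \cdot 6 \left(r + u u\right)} + u\right) = 1 \left(\frac{1}{2 - 4 \cdot 6 \left(r + u^{2}\right)} + u\right) = 1 \left(\frac{1}{2 - 4 \left(6 r + 6 u^{2}\right)} + u\right) = 1 \left(\frac{1}{2 - \left(24 r + 24 u^{2}\right)} + u\right) = 1 \left(\frac{1}{2 - 24 r - 24 u^{2}} + u\right) = 1 \left(u + \frac{1}{2 - 24 r - 24 u^{2}}\right) = u + \frac{1}{2 - 24 r - 24 u^{2}}$)
$Q{\left(23,-20 \right)} - M{\left(-9 \right)} = \left(-20 - \frac{1}{-2 + 24 \cdot 23 + 24 \left(-20\right)^{2}}\right) - - \frac{2}{-9} = \left(-20 - \frac{1}{-2 + 552 + 24 \cdot 400}\right) - \left(-2\right) \left(- \frac{1}{9}\right) = \left(-20 - \frac{1}{-2 + 552 + 9600}\right) - \frac{2}{9} = \left(-20 - \frac{1}{10150}\right) - \frac{2}{9} = - \frac{203001}{10150} - \frac{2}{9} = - \frac{1847309}{91350}$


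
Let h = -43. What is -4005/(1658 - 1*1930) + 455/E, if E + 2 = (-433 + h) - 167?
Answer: 491893/35088 ≈ 14.019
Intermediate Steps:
E = -645 (E = -2 + ((-433 - 43) - 167) = -2 + (-476 - 167) = -2 - 643 = -645)
-4005/(1658 - 1*1930) + 455/E = -4005/(1658 - 1*1930) + 455/(-645) = -4005/(1658 - 1930) + 455*(-1/645) = -4005/(-272) - 91/129 = -4005*(-1/272) - 91/129 = 4005/272 - 91/129 = 491893/35088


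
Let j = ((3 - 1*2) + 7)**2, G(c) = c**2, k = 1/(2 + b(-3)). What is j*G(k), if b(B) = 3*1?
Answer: 64/25 ≈ 2.5600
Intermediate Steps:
b(B) = 3
k = 1/5 (k = 1/(2 + 3) = 1/5 ≈ 0.20000)
j = 64 (j = ((3 - 2) + 7)**2 = (1 + 7)**2 = 8**2 = 64)
j*G(k) = 64*(1/5)**2 = 64*(1/25) = 64/25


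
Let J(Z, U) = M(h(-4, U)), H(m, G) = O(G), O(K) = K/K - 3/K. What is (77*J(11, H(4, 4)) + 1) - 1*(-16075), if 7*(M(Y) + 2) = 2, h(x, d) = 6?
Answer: 15944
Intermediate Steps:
O(K) = 1 - 3/K
M(Y) = -12/7 (M(Y) = -2 + (⅐)*2 = -2 + 2/7 = -12/7)
H(m, G) = (-3 + G)/G
J(Z, U) = -12/7
(77*J(11, H(4, 4)) + 1) - 1*(-16075) = (77*(-12/7) + 1) - 1*(-16075) = (-132 + 1) + 16075 = -131 + 16075 = 15944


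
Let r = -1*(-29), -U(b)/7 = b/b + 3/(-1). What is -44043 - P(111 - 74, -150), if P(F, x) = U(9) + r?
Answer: -44086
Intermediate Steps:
U(b) = 14 (U(b) = -7*(b/b + 3/(-1)) = -7*(1 + 3*(-1)) = -7*(1 - 3) = -7*(-2) = 14)
r = 29
P(F, x) = 43 (P(F, x) = 14 + 29 = 43)
-44043 - P(111 - 74, -150) = -44043 - 1*43 = -44043 - 43 = -44086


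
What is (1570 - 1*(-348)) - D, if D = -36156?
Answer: 38074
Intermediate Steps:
(1570 - 1*(-348)) - D = (1570 - 1*(-348)) - 1*(-36156) = (1570 + 348) + 36156 = 1918 + 36156 = 38074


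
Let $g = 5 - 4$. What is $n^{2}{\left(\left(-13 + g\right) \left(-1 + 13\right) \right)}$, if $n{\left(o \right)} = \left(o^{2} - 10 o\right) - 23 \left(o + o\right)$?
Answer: $829440000$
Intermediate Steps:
$g = 1$
$n{\left(o \right)} = o^{2} - 56 o$ ($n{\left(o \right)} = \left(o^{2} - 10 o\right) - 23 \cdot 2 o = \left(o^{2} - 10 o\right) - 46 o = o^{2} - 56 o$)
$n^{2}{\left(\left(-13 + g\right) \left(-1 + 13\right) \right)} = \left(\left(-13 + 1\right) \left(-1 + 13\right) \left(-56 + \left(-13 + 1\right) \left(-1 + 13\right)\right)\right)^{2} = \left(\left(-12\right) 12 \left(-56 - 144\right)\right)^{2} = \left(- 144 \left(-56 - 144\right)\right)^{2} = \left(\left(-144\right) \left(-200\right)\right)^{2} = 28800^{2} = 829440000$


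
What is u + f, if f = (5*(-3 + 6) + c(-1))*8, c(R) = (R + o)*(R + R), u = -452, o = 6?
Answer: -412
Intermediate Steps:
c(R) = 2*R*(6 + R) (c(R) = (R + 6)*(R + R) = (6 + R)*(2*R) = 2*R*(6 + R))
f = 40 (f = (5*(-3 + 6) + 2*(-1)*(6 - 1))*8 = (5*3 + 2*(-1)*5)*8 = (15 - 10)*8 = 5*8 = 40)
u + f = -452 + 40 = -412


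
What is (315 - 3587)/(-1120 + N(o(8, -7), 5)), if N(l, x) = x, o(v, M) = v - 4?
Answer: 3272/1115 ≈ 2.9345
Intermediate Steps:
o(v, M) = -4 + v
(315 - 3587)/(-1120 + N(o(8, -7), 5)) = (315 - 3587)/(-1120 + 5) = -3272/(-1115) = -3272*(-1/1115) = 3272/1115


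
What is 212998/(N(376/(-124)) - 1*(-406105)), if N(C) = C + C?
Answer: 6602938/12589067 ≈ 0.52450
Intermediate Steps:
N(C) = 2*C
212998/(N(376/(-124)) - 1*(-406105)) = 212998/(2*(376/(-124)) - 1*(-406105)) = 212998/(2*(376*(-1/124)) + 406105) = 212998/(2*(-94/31) + 406105) = 212998/(-188/31 + 406105) = 212998/(12589067/31) = 212998*(31/12589067) = 6602938/12589067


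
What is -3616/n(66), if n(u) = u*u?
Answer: -904/1089 ≈ -0.83012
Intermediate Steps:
n(u) = u²
-3616/n(66) = -3616/(66²) = -3616/4356 = -3616*1/4356 = -904/1089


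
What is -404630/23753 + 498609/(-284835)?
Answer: -42365415209/2255228585 ≈ -18.785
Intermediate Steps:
-404630/23753 + 498609/(-284835) = -404630*1/23753 + 498609*(-1/284835) = -404630/23753 - 166203/94945 = -42365415209/2255228585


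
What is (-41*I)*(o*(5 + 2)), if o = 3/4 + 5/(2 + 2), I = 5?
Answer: -2870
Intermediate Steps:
o = 2 (o = 3*(¼) + 5/4 = ¾ + 5*(¼) = ¾ + 5/4 = 2)
(-41*I)*(o*(5 + 2)) = (-41*5)*(2*(5 + 2)) = -410*7 = -205*14 = -2870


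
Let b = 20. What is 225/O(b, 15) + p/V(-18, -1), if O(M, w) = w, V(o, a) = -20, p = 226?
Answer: 37/10 ≈ 3.7000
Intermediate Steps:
225/O(b, 15) + p/V(-18, -1) = 225/15 + 226/(-20) = 225*(1/15) + 226*(-1/20) = 15 - 113/10 = 37/10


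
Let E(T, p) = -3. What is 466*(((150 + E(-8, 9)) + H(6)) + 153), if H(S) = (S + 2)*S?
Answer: 162168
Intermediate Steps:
H(S) = S*(2 + S) (H(S) = (2 + S)*S = S*(2 + S))
466*(((150 + E(-8, 9)) + H(6)) + 153) = 466*(((150 - 3) + 6*(2 + 6)) + 153) = 466*((147 + 6*8) + 153) = 466*((147 + 48) + 153) = 466*(195 + 153) = 466*348 = 162168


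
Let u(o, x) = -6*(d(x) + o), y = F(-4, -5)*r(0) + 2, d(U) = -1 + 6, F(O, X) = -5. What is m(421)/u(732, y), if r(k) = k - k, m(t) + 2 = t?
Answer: -419/4422 ≈ -0.094754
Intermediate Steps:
m(t) = -2 + t
r(k) = 0
d(U) = 5
y = 2 (y = -5*0 + 2 = 0 + 2 = 2)
u(o, x) = -30 - 6*o (u(o, x) = -6*(5 + o) = -30 - 6*o)
m(421)/u(732, y) = (-2 + 421)/(-30 - 6*732) = 419/(-30 - 4392) = 419/(-4422) = 419*(-1/4422) = -419/4422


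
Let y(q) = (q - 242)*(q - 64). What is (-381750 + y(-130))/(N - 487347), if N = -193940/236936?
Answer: 1410598476/2220581591 ≈ 0.63524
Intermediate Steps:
N = -48485/59234 (N = -193940*1/236936 = -48485/59234 ≈ -0.81853)
y(q) = (-242 + q)*(-64 + q)
(-381750 + y(-130))/(N - 487347) = (-381750 + (15488 + (-130)² - 306*(-130)))/(-48485/59234 - 487347) = (-381750 + (15488 + 16900 + 39780))/(-28867560683/59234) = (-381750 + 72168)*(-59234/28867560683) = -309582*(-59234/28867560683) = 1410598476/2220581591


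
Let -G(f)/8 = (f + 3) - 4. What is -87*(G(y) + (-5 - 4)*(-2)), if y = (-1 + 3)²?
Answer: 522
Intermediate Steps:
y = 4 (y = 2² = 4)
G(f) = 8 - 8*f (G(f) = -8*((f + 3) - 4) = -8*((3 + f) - 4) = -8*(-1 + f) = 8 - 8*f)
-87*(G(y) + (-5 - 4)*(-2)) = -87*((8 - 8*4) + (-5 - 4)*(-2)) = -87*((8 - 32) - 9*(-2)) = -87*(-24 + 18) = -87*(-6) = 522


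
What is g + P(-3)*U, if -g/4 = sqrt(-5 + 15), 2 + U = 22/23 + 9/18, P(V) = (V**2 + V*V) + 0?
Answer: -225/23 - 4*sqrt(10) ≈ -22.432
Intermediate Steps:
P(V) = 2*V**2 (P(V) = (V**2 + V**2) + 0 = 2*V**2 + 0 = 2*V**2)
U = -25/46 (U = -2 + (22/23 + 9/18) = -2 + (22*(1/23) + 9*(1/18)) = -2 + (22/23 + 1/2) = -2 + 67/46 = -25/46 ≈ -0.54348)
g = -4*sqrt(10) (g = -4*sqrt(-5 + 15) = -4*sqrt(10) ≈ -12.649)
g + P(-3)*U = -4*sqrt(10) + (2*(-3)**2)*(-25/46) = -4*sqrt(10) + (2*9)*(-25/46) = -4*sqrt(10) + 18*(-25/46) = -4*sqrt(10) - 225/23 = -225/23 - 4*sqrt(10)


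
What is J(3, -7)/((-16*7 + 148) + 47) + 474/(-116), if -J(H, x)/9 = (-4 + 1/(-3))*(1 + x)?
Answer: -33243/4814 ≈ -6.9055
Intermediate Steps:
J(H, x) = 39 + 39*x (J(H, x) = -9*(-4 + 1/(-3))*(1 + x) = -9*(-4 - ⅓)*(1 + x) = -(-39)*(1 + x) = -9*(-13/3 - 13*x/3) = 39 + 39*x)
J(3, -7)/((-16*7 + 148) + 47) + 474/(-116) = (39 + 39*(-7))/((-16*7 + 148) + 47) + 474/(-116) = (39 - 273)/((-112 + 148) + 47) + 474*(-1/116) = -234/(36 + 47) - 237/58 = -234/83 - 237/58 = -33243/4814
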